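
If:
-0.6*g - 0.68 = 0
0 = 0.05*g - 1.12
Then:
No Solution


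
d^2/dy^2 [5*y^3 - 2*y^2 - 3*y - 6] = 30*y - 4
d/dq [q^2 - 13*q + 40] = 2*q - 13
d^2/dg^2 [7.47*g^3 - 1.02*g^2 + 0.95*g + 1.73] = 44.82*g - 2.04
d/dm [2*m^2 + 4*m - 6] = 4*m + 4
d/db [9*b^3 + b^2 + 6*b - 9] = 27*b^2 + 2*b + 6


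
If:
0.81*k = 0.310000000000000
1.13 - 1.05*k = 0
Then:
No Solution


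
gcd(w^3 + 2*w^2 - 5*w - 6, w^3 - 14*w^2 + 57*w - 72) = 1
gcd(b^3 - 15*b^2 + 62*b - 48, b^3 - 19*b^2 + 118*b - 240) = b^2 - 14*b + 48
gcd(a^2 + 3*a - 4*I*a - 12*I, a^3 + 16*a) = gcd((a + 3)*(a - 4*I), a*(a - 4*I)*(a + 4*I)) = a - 4*I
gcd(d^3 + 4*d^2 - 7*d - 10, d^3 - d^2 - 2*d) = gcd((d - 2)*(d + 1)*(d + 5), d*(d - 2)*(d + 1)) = d^2 - d - 2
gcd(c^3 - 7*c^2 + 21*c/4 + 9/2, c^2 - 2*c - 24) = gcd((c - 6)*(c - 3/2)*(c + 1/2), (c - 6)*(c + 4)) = c - 6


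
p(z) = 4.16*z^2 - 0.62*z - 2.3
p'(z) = 8.32*z - 0.62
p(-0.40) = -1.39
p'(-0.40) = -3.95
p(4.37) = 74.43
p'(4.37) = 35.74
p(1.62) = 7.61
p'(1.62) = 12.86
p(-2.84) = 33.01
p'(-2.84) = -24.25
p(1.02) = 1.40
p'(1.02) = 7.87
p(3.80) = 55.41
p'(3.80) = 31.00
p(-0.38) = -1.46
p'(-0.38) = -3.78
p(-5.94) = 148.16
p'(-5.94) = -50.04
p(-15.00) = 943.00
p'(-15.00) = -125.42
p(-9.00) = 340.24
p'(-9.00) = -75.50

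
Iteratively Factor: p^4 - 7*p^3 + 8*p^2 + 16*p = (p - 4)*(p^3 - 3*p^2 - 4*p) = p*(p - 4)*(p^2 - 3*p - 4) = p*(p - 4)^2*(p + 1)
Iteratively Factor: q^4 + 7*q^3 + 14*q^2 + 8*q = (q)*(q^3 + 7*q^2 + 14*q + 8) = q*(q + 2)*(q^2 + 5*q + 4) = q*(q + 2)*(q + 4)*(q + 1)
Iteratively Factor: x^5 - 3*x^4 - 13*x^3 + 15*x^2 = (x - 1)*(x^4 - 2*x^3 - 15*x^2) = (x - 5)*(x - 1)*(x^3 + 3*x^2) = x*(x - 5)*(x - 1)*(x^2 + 3*x) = x^2*(x - 5)*(x - 1)*(x + 3)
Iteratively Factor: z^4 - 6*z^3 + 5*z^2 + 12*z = (z - 4)*(z^3 - 2*z^2 - 3*z) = (z - 4)*(z + 1)*(z^2 - 3*z) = (z - 4)*(z - 3)*(z + 1)*(z)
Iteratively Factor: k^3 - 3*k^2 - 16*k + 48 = (k - 3)*(k^2 - 16) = (k - 3)*(k + 4)*(k - 4)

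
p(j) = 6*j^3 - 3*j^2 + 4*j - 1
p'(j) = 18*j^2 - 6*j + 4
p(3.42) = 217.60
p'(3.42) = 194.02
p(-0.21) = -2.03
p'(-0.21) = 6.05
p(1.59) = 21.89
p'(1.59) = 39.97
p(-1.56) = -37.32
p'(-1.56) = 57.16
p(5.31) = 833.98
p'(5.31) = 479.67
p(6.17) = 1318.78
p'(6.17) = 652.22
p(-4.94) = -817.29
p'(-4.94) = 472.90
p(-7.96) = -3249.07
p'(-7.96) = 1192.27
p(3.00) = 146.00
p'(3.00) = 148.00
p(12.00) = 9983.00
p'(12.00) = 2524.00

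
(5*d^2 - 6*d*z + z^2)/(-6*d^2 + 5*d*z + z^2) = (-5*d + z)/(6*d + z)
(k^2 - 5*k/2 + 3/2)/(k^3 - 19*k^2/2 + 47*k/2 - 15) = (2*k - 3)/(2*k^2 - 17*k + 30)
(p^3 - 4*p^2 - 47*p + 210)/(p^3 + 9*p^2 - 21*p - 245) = (p - 6)/(p + 7)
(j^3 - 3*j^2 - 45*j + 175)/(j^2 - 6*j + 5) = (j^2 + 2*j - 35)/(j - 1)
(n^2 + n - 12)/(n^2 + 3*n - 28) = (n^2 + n - 12)/(n^2 + 3*n - 28)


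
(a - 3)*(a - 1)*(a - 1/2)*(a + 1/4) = a^4 - 17*a^3/4 + 31*a^2/8 - a/4 - 3/8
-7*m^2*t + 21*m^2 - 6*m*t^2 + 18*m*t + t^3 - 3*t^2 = (-7*m + t)*(m + t)*(t - 3)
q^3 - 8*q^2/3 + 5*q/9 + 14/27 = (q - 7/3)*(q - 2/3)*(q + 1/3)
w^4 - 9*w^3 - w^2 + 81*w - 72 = (w - 8)*(w - 3)*(w - 1)*(w + 3)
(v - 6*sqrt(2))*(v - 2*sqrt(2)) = v^2 - 8*sqrt(2)*v + 24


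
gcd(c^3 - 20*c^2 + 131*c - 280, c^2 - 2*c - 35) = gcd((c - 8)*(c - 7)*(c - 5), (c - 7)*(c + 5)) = c - 7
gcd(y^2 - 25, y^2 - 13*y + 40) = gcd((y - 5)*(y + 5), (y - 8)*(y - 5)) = y - 5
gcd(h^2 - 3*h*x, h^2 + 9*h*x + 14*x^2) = 1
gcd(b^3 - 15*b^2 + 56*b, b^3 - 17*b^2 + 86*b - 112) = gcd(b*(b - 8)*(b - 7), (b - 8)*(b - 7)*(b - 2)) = b^2 - 15*b + 56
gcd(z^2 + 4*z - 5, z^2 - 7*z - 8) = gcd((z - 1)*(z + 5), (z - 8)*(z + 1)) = 1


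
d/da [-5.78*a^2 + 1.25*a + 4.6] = 1.25 - 11.56*a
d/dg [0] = 0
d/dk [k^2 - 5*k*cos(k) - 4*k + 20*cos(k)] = 5*k*sin(k) + 2*k - 20*sin(k) - 5*cos(k) - 4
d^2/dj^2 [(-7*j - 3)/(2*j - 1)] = -52/(2*j - 1)^3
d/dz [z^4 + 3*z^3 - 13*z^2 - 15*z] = 4*z^3 + 9*z^2 - 26*z - 15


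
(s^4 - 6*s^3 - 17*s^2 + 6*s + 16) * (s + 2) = s^5 - 4*s^4 - 29*s^3 - 28*s^2 + 28*s + 32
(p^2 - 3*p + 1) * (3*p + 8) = 3*p^3 - p^2 - 21*p + 8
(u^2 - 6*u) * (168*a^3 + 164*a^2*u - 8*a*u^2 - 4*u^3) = 168*a^3*u^2 - 1008*a^3*u + 164*a^2*u^3 - 984*a^2*u^2 - 8*a*u^4 + 48*a*u^3 - 4*u^5 + 24*u^4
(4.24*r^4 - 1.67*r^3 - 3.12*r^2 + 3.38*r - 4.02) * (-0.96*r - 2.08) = -4.0704*r^5 - 7.216*r^4 + 6.4688*r^3 + 3.2448*r^2 - 3.1712*r + 8.3616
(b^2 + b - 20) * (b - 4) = b^3 - 3*b^2 - 24*b + 80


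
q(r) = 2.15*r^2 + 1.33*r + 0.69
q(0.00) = 0.69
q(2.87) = 22.22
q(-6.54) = 83.95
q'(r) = 4.3*r + 1.33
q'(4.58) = 21.02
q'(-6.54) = -26.79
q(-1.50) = 3.53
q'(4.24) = 19.56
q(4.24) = 44.98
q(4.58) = 51.88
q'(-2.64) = -10.02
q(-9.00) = 162.87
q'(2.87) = 13.67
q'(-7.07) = -29.07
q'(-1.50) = -5.12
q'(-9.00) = -37.37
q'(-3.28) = -12.77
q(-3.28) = 19.46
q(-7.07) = 98.75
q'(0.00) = 1.33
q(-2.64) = 12.16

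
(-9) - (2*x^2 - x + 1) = -2*x^2 + x - 10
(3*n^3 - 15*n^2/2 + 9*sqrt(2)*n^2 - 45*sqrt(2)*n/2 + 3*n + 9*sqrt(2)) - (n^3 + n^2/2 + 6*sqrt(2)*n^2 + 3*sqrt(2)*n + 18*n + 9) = 2*n^3 - 8*n^2 + 3*sqrt(2)*n^2 - 51*sqrt(2)*n/2 - 15*n - 9 + 9*sqrt(2)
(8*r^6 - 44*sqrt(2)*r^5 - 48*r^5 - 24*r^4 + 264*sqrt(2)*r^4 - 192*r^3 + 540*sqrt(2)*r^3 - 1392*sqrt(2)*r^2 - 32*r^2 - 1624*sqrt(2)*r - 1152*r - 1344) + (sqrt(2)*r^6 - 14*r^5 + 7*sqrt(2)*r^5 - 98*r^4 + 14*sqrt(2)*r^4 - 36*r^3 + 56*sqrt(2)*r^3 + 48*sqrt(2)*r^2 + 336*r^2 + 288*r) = sqrt(2)*r^6 + 8*r^6 - 62*r^5 - 37*sqrt(2)*r^5 - 122*r^4 + 278*sqrt(2)*r^4 - 228*r^3 + 596*sqrt(2)*r^3 - 1344*sqrt(2)*r^2 + 304*r^2 - 1624*sqrt(2)*r - 864*r - 1344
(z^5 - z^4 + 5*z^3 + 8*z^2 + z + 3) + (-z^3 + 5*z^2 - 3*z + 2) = z^5 - z^4 + 4*z^3 + 13*z^2 - 2*z + 5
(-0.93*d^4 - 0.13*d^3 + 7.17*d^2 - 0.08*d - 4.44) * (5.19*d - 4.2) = -4.8267*d^5 + 3.2313*d^4 + 37.7583*d^3 - 30.5292*d^2 - 22.7076*d + 18.648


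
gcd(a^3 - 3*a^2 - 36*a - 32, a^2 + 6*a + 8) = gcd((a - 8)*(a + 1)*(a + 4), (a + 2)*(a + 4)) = a + 4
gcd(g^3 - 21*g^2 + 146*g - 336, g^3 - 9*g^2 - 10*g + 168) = g^2 - 13*g + 42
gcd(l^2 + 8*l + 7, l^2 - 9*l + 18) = 1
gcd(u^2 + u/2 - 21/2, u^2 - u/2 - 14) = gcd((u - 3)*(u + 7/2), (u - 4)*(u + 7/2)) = u + 7/2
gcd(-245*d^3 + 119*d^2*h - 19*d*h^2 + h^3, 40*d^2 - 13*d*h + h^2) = 5*d - h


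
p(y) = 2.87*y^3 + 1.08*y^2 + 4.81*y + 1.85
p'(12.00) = 1270.57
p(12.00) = 5174.45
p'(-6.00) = 301.81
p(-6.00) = -608.05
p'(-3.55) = 105.65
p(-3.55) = -130.02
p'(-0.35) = 5.11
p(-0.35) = 0.18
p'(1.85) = 38.27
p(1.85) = 32.62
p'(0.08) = 5.04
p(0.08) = 2.24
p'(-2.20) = 41.73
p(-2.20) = -34.06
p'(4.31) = 174.06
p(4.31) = 272.42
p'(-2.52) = 54.04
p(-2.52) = -49.34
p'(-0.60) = 6.61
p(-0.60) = -1.27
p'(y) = 8.61*y^2 + 2.16*y + 4.81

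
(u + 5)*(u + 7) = u^2 + 12*u + 35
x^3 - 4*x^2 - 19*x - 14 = (x - 7)*(x + 1)*(x + 2)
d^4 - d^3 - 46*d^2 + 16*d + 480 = (d - 6)*(d - 4)*(d + 4)*(d + 5)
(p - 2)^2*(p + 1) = p^3 - 3*p^2 + 4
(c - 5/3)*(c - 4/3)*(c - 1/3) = c^3 - 10*c^2/3 + 29*c/9 - 20/27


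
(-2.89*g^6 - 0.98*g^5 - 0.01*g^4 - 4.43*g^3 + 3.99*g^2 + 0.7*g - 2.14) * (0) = 0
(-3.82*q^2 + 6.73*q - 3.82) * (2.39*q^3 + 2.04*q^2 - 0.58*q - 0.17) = -9.1298*q^5 + 8.2919*q^4 + 6.815*q^3 - 11.0468*q^2 + 1.0715*q + 0.6494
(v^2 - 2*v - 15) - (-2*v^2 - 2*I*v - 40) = 3*v^2 - 2*v + 2*I*v + 25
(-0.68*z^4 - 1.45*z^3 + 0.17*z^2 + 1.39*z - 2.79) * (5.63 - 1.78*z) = 1.2104*z^5 - 1.2474*z^4 - 8.4661*z^3 - 1.5171*z^2 + 12.7919*z - 15.7077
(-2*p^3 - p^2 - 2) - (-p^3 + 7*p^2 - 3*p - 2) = -p^3 - 8*p^2 + 3*p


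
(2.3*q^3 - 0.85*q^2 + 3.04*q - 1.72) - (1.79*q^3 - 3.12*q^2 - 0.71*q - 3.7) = 0.51*q^3 + 2.27*q^2 + 3.75*q + 1.98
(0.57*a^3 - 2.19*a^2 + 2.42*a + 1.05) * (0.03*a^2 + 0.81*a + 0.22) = 0.0171*a^5 + 0.396*a^4 - 1.5759*a^3 + 1.5099*a^2 + 1.3829*a + 0.231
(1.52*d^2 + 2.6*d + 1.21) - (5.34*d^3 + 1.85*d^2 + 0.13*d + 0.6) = -5.34*d^3 - 0.33*d^2 + 2.47*d + 0.61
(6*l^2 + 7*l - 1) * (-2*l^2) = -12*l^4 - 14*l^3 + 2*l^2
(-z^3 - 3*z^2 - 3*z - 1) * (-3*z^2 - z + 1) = 3*z^5 + 10*z^4 + 11*z^3 + 3*z^2 - 2*z - 1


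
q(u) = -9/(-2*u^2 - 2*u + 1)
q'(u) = -9*(4*u + 2)/(-2*u^2 - 2*u + 1)^2 = 18*(-2*u - 1)/(2*u^2 + 2*u - 1)^2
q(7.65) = 0.07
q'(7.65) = -0.02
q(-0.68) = -6.27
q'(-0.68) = 3.15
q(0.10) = -11.54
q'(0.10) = -35.50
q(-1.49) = 19.56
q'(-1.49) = 168.28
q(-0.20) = -6.82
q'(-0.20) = -6.20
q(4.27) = 0.20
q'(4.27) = -0.09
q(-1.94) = 3.40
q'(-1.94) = 7.40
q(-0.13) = -7.34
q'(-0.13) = -8.86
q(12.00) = 0.03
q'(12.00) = 0.00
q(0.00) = -9.00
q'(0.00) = -18.00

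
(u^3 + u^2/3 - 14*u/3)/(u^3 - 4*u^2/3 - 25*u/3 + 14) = u*(3*u + 7)/(3*u^2 + 2*u - 21)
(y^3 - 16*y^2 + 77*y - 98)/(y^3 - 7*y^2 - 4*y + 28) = (y - 7)/(y + 2)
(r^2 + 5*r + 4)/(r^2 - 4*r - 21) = (r^2 + 5*r + 4)/(r^2 - 4*r - 21)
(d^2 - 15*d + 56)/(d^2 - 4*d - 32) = (d - 7)/(d + 4)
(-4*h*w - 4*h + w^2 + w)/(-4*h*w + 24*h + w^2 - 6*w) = (w + 1)/(w - 6)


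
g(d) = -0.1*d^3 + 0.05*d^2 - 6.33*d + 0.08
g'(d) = -0.3*d^2 + 0.1*d - 6.33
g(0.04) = -0.17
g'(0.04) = -6.33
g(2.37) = -15.97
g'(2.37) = -7.78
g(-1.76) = 11.92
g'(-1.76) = -7.44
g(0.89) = -5.58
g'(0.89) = -6.48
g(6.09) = -59.20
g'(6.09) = -16.85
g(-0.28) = 1.86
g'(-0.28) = -6.38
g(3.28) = -23.67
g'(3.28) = -9.23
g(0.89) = -5.58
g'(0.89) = -6.48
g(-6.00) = 61.46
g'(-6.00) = -17.73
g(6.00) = -57.70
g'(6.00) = -16.53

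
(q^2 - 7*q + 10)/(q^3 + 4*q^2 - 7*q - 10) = (q - 5)/(q^2 + 6*q + 5)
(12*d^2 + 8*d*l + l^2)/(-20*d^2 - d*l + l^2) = (-12*d^2 - 8*d*l - l^2)/(20*d^2 + d*l - l^2)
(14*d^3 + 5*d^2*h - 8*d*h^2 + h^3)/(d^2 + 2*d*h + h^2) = (14*d^2 - 9*d*h + h^2)/(d + h)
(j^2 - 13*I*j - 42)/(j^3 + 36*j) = (j - 7*I)/(j*(j + 6*I))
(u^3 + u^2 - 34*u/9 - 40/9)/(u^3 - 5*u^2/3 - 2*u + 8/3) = (u + 5/3)/(u - 1)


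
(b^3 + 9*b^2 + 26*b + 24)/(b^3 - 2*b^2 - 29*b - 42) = (b + 4)/(b - 7)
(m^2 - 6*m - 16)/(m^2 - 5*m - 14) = (m - 8)/(m - 7)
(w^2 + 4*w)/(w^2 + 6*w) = (w + 4)/(w + 6)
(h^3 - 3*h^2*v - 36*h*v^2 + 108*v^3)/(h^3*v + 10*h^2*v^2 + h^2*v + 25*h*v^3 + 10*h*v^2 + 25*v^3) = (h^3 - 3*h^2*v - 36*h*v^2 + 108*v^3)/(v*(h^3 + 10*h^2*v + h^2 + 25*h*v^2 + 10*h*v + 25*v^2))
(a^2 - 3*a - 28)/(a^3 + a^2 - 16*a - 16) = (a - 7)/(a^2 - 3*a - 4)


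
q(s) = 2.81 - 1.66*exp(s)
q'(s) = -1.66*exp(s)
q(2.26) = -13.10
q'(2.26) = -15.91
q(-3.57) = 2.76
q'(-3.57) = -0.05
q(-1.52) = 2.45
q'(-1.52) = -0.36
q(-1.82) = 2.54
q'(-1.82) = -0.27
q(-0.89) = 2.13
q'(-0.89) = -0.68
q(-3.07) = 2.73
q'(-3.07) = -0.08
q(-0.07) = 1.26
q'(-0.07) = -1.55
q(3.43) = -48.45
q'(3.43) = -51.26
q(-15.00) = 2.81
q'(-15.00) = 0.00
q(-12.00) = 2.81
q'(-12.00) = 0.00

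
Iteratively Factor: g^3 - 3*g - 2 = (g - 2)*(g^2 + 2*g + 1) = (g - 2)*(g + 1)*(g + 1)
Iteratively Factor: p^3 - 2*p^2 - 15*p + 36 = (p - 3)*(p^2 + p - 12) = (p - 3)*(p + 4)*(p - 3)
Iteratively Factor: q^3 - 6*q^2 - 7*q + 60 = (q - 4)*(q^2 - 2*q - 15) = (q - 4)*(q + 3)*(q - 5)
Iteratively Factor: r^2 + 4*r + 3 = (r + 1)*(r + 3)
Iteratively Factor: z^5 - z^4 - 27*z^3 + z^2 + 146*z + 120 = (z + 2)*(z^4 - 3*z^3 - 21*z^2 + 43*z + 60) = (z - 3)*(z + 2)*(z^3 - 21*z - 20) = (z - 3)*(z + 2)*(z + 4)*(z^2 - 4*z - 5) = (z - 5)*(z - 3)*(z + 2)*(z + 4)*(z + 1)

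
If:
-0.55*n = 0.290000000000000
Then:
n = -0.53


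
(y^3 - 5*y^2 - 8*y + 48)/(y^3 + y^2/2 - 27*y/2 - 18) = 2*(y - 4)/(2*y + 3)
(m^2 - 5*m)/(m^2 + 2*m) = (m - 5)/(m + 2)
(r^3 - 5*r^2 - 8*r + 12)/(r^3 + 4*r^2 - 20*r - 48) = (r^2 - 7*r + 6)/(r^2 + 2*r - 24)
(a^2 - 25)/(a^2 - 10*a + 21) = (a^2 - 25)/(a^2 - 10*a + 21)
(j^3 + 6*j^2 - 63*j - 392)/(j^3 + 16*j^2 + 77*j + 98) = (j - 8)/(j + 2)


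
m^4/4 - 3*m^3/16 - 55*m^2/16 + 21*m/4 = m*(m/4 + 1)*(m - 3)*(m - 7/4)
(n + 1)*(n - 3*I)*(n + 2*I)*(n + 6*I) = n^4 + n^3 + 5*I*n^3 + 12*n^2 + 5*I*n^2 + 12*n + 36*I*n + 36*I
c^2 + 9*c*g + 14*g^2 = (c + 2*g)*(c + 7*g)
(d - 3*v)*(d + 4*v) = d^2 + d*v - 12*v^2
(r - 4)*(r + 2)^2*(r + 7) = r^4 + 7*r^3 - 12*r^2 - 100*r - 112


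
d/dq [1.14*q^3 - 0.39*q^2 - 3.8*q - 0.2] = 3.42*q^2 - 0.78*q - 3.8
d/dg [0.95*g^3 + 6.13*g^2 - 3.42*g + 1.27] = 2.85*g^2 + 12.26*g - 3.42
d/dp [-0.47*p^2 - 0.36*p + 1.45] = -0.94*p - 0.36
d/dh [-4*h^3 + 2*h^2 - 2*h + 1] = -12*h^2 + 4*h - 2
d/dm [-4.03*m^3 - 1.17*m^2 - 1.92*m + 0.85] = -12.09*m^2 - 2.34*m - 1.92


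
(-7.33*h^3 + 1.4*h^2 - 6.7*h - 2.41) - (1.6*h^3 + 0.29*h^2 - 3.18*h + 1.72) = -8.93*h^3 + 1.11*h^2 - 3.52*h - 4.13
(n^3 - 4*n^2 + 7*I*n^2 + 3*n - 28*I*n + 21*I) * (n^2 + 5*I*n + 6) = n^5 - 4*n^4 + 12*I*n^4 - 26*n^3 - 48*I*n^3 + 116*n^2 + 78*I*n^2 - 87*n - 168*I*n + 126*I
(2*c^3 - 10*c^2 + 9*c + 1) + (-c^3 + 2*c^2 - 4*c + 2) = c^3 - 8*c^2 + 5*c + 3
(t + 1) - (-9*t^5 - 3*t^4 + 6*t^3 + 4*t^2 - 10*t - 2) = 9*t^5 + 3*t^4 - 6*t^3 - 4*t^2 + 11*t + 3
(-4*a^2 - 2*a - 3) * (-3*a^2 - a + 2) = 12*a^4 + 10*a^3 + 3*a^2 - a - 6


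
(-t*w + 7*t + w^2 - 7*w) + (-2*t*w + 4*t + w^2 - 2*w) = -3*t*w + 11*t + 2*w^2 - 9*w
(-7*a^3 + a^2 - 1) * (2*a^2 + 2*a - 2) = -14*a^5 - 12*a^4 + 16*a^3 - 4*a^2 - 2*a + 2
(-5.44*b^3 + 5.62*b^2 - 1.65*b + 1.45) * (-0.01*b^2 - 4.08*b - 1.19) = 0.0544*b^5 + 22.139*b^4 - 16.4395*b^3 + 0.0296999999999991*b^2 - 3.9525*b - 1.7255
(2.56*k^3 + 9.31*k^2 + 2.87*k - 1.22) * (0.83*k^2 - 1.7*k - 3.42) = 2.1248*k^5 + 3.3753*k^4 - 22.2001*k^3 - 37.7318*k^2 - 7.7414*k + 4.1724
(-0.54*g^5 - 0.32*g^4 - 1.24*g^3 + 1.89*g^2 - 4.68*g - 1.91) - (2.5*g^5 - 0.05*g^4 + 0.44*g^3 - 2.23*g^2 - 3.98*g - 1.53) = -3.04*g^5 - 0.27*g^4 - 1.68*g^3 + 4.12*g^2 - 0.7*g - 0.38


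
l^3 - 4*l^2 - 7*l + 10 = (l - 5)*(l - 1)*(l + 2)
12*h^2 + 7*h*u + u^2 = (3*h + u)*(4*h + u)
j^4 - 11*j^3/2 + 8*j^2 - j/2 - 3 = (j - 3)*(j - 2)*(j - 1)*(j + 1/2)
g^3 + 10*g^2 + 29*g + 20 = (g + 1)*(g + 4)*(g + 5)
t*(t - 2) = t^2 - 2*t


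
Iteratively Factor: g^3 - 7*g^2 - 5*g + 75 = (g - 5)*(g^2 - 2*g - 15) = (g - 5)^2*(g + 3)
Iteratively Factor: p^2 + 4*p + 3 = (p + 1)*(p + 3)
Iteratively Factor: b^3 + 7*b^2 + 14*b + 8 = (b + 2)*(b^2 + 5*b + 4) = (b + 2)*(b + 4)*(b + 1)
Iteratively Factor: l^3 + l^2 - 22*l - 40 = (l + 2)*(l^2 - l - 20) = (l - 5)*(l + 2)*(l + 4)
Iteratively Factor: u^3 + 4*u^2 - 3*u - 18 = (u + 3)*(u^2 + u - 6) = (u + 3)^2*(u - 2)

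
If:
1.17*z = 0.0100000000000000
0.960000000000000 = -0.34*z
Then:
No Solution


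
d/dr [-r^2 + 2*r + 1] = 2 - 2*r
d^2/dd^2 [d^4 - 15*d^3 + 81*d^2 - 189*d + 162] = 12*d^2 - 90*d + 162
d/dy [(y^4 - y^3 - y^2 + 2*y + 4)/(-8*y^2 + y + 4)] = (-16*y^5 + 11*y^4 + 14*y^3 + 3*y^2 + 56*y + 4)/(64*y^4 - 16*y^3 - 63*y^2 + 8*y + 16)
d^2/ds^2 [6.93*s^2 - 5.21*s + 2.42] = 13.8600000000000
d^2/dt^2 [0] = 0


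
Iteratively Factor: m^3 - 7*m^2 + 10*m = (m - 5)*(m^2 - 2*m) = (m - 5)*(m - 2)*(m)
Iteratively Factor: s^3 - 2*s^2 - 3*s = (s)*(s^2 - 2*s - 3) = s*(s - 3)*(s + 1)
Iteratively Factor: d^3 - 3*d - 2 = (d + 1)*(d^2 - d - 2) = (d + 1)^2*(d - 2)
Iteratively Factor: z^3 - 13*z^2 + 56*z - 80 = (z - 4)*(z^2 - 9*z + 20) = (z - 5)*(z - 4)*(z - 4)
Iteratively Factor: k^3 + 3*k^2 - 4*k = (k + 4)*(k^2 - k) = (k - 1)*(k + 4)*(k)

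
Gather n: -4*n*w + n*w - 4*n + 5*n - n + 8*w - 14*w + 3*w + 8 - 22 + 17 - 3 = -3*n*w - 3*w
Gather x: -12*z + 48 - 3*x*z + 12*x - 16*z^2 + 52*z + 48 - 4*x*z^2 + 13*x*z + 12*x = x*(-4*z^2 + 10*z + 24) - 16*z^2 + 40*z + 96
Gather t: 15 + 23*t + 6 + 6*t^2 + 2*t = 6*t^2 + 25*t + 21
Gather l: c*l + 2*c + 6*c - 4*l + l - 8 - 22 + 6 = 8*c + l*(c - 3) - 24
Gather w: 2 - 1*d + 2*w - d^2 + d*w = -d^2 - d + w*(d + 2) + 2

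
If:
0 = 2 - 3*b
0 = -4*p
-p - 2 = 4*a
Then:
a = -1/2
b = 2/3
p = 0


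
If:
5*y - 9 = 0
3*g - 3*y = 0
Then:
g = 9/5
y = 9/5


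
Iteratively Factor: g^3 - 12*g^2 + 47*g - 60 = (g - 3)*(g^2 - 9*g + 20) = (g - 5)*(g - 3)*(g - 4)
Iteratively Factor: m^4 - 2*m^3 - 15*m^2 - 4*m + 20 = (m + 2)*(m^3 - 4*m^2 - 7*m + 10) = (m + 2)^2*(m^2 - 6*m + 5) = (m - 5)*(m + 2)^2*(m - 1)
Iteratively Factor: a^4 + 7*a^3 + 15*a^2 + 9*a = (a + 3)*(a^3 + 4*a^2 + 3*a) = (a + 3)^2*(a^2 + a) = (a + 1)*(a + 3)^2*(a)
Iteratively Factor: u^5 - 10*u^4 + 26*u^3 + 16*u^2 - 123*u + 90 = (u - 5)*(u^4 - 5*u^3 + u^2 + 21*u - 18) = (u - 5)*(u - 3)*(u^3 - 2*u^2 - 5*u + 6) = (u - 5)*(u - 3)*(u - 1)*(u^2 - u - 6) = (u - 5)*(u - 3)^2*(u - 1)*(u + 2)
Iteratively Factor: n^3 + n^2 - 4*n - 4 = (n + 2)*(n^2 - n - 2) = (n + 1)*(n + 2)*(n - 2)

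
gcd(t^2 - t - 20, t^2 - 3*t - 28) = t + 4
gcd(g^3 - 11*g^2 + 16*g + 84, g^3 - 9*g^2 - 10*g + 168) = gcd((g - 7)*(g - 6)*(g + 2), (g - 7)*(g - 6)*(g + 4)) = g^2 - 13*g + 42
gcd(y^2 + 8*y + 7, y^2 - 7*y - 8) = y + 1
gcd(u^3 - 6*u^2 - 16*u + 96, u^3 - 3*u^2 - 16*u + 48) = u^2 - 16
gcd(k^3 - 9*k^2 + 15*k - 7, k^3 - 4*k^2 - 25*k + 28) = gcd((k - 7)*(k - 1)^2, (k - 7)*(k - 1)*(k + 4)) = k^2 - 8*k + 7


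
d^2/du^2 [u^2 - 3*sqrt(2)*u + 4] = 2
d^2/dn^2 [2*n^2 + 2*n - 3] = 4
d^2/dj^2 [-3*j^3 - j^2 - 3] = -18*j - 2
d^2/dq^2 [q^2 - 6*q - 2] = 2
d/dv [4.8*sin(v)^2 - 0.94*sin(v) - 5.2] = (9.6*sin(v) - 0.94)*cos(v)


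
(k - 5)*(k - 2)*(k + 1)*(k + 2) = k^4 - 4*k^3 - 9*k^2 + 16*k + 20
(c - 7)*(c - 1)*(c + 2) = c^3 - 6*c^2 - 9*c + 14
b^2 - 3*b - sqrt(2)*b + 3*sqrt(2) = (b - 3)*(b - sqrt(2))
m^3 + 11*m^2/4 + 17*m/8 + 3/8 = (m + 1/4)*(m + 1)*(m + 3/2)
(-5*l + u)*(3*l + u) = -15*l^2 - 2*l*u + u^2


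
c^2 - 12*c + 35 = (c - 7)*(c - 5)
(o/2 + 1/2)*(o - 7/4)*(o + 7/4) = o^3/2 + o^2/2 - 49*o/32 - 49/32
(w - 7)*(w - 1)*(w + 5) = w^3 - 3*w^2 - 33*w + 35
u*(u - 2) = u^2 - 2*u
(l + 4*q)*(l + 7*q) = l^2 + 11*l*q + 28*q^2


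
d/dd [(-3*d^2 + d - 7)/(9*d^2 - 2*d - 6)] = (-3*d^2 + 162*d - 20)/(81*d^4 - 36*d^3 - 104*d^2 + 24*d + 36)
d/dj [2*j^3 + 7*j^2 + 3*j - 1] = 6*j^2 + 14*j + 3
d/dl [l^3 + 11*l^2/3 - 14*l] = 3*l^2 + 22*l/3 - 14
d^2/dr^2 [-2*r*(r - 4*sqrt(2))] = -4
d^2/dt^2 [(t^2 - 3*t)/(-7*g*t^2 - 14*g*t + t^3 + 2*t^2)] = 2*(-t*(7*g*t + 14*g - t^2 - 2*t)^2 - (t - 3)*(14*g*t + 14*g - 3*t^2 - 4*t)^2 + (-t*(t - 3)*(-7*g + 3*t + 2) + (2*t - 3)*(14*g*t + 14*g - 3*t^2 - 4*t))*(7*g*t + 14*g - t^2 - 2*t))/(t^2*(7*g*t + 14*g - t^2 - 2*t)^3)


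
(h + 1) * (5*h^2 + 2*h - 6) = 5*h^3 + 7*h^2 - 4*h - 6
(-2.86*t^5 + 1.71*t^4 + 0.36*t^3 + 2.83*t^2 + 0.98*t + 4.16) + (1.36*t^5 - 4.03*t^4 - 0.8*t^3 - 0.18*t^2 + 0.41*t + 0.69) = -1.5*t^5 - 2.32*t^4 - 0.44*t^3 + 2.65*t^2 + 1.39*t + 4.85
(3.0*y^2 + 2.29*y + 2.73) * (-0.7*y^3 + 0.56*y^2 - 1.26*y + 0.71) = -2.1*y^5 + 0.0770000000000002*y^4 - 4.4086*y^3 + 0.7734*y^2 - 1.8139*y + 1.9383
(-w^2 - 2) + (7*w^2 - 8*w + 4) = 6*w^2 - 8*w + 2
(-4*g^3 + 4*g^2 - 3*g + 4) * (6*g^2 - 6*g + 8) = -24*g^5 + 48*g^4 - 74*g^3 + 74*g^2 - 48*g + 32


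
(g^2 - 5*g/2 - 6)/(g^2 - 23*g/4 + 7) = 2*(2*g + 3)/(4*g - 7)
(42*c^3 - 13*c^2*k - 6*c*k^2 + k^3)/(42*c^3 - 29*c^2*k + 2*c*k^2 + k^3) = (21*c^2 + 4*c*k - k^2)/(21*c^2 - 4*c*k - k^2)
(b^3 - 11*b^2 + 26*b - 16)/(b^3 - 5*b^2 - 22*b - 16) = (b^2 - 3*b + 2)/(b^2 + 3*b + 2)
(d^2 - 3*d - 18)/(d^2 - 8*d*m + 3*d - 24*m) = (d - 6)/(d - 8*m)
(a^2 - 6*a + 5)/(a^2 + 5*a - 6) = (a - 5)/(a + 6)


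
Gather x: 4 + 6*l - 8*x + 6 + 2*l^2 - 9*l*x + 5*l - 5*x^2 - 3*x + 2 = 2*l^2 + 11*l - 5*x^2 + x*(-9*l - 11) + 12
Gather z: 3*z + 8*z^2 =8*z^2 + 3*z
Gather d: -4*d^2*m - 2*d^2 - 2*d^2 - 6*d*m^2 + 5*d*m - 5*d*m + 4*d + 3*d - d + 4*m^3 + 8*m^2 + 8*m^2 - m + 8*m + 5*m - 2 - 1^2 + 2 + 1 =d^2*(-4*m - 4) + d*(6 - 6*m^2) + 4*m^3 + 16*m^2 + 12*m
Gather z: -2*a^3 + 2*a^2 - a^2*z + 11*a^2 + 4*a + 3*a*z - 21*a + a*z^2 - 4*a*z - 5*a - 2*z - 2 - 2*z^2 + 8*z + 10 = -2*a^3 + 13*a^2 - 22*a + z^2*(a - 2) + z*(-a^2 - a + 6) + 8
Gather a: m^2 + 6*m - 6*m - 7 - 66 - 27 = m^2 - 100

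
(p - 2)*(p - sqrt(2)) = p^2 - 2*p - sqrt(2)*p + 2*sqrt(2)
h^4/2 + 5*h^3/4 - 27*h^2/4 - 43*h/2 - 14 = (h/2 + 1)*(h - 4)*(h + 1)*(h + 7/2)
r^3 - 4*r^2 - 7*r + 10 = (r - 5)*(r - 1)*(r + 2)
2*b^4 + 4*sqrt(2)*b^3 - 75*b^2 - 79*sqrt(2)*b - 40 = (b - 4*sqrt(2))*(b + 5*sqrt(2))*(sqrt(2)*b + 1)^2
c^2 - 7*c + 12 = (c - 4)*(c - 3)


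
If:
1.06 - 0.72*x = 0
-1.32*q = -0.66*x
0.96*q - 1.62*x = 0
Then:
No Solution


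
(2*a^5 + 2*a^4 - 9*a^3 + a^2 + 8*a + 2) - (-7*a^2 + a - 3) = 2*a^5 + 2*a^4 - 9*a^3 + 8*a^2 + 7*a + 5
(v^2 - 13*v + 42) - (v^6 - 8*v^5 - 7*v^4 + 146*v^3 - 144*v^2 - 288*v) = -v^6 + 8*v^5 + 7*v^4 - 146*v^3 + 145*v^2 + 275*v + 42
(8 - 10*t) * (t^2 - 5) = -10*t^3 + 8*t^2 + 50*t - 40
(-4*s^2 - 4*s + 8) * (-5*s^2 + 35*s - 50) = 20*s^4 - 120*s^3 + 20*s^2 + 480*s - 400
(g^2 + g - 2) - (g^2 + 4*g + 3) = -3*g - 5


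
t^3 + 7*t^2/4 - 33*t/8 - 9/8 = (t - 3/2)*(t + 1/4)*(t + 3)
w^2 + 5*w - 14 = (w - 2)*(w + 7)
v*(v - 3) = v^2 - 3*v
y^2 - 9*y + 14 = (y - 7)*(y - 2)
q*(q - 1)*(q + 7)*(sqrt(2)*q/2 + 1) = sqrt(2)*q^4/2 + q^3 + 3*sqrt(2)*q^3 - 7*sqrt(2)*q^2/2 + 6*q^2 - 7*q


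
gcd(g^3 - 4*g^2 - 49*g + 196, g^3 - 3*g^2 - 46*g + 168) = g^2 + 3*g - 28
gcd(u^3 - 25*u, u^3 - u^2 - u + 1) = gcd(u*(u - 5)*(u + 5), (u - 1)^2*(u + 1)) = 1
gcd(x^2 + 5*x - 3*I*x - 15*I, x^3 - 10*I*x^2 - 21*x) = x - 3*I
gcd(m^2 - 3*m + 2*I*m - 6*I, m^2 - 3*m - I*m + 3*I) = m - 3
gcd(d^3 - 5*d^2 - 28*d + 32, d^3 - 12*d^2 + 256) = d^2 - 4*d - 32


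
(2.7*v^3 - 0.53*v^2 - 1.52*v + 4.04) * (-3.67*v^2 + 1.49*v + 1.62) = -9.909*v^5 + 5.9681*v^4 + 9.1627*v^3 - 17.9502*v^2 + 3.5572*v + 6.5448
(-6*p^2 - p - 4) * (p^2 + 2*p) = -6*p^4 - 13*p^3 - 6*p^2 - 8*p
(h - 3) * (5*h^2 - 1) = 5*h^3 - 15*h^2 - h + 3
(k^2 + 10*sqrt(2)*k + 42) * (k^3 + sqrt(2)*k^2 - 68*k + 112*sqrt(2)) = k^5 + 11*sqrt(2)*k^4 - 6*k^3 - 526*sqrt(2)*k^2 - 616*k + 4704*sqrt(2)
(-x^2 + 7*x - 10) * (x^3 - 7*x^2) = -x^5 + 14*x^4 - 59*x^3 + 70*x^2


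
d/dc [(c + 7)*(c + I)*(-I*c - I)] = -3*I*c^2 + c*(2 - 16*I) + 8 - 7*I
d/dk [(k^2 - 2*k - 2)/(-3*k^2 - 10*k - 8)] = 4*(-4*k^2 - 7*k - 1)/(9*k^4 + 60*k^3 + 148*k^2 + 160*k + 64)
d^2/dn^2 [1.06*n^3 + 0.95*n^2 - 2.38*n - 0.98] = 6.36*n + 1.9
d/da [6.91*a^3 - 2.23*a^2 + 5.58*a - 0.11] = 20.73*a^2 - 4.46*a + 5.58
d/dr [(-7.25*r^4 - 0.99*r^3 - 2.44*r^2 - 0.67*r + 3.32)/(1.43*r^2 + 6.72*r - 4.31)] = (-20.735*r^5 - 147.5757*r^4 + 111.6844*r^3 - 2.638*r^2 + 11.5376*r - 19.4227)/(2.0449*r^4 + 19.2192*r^3 + 32.8318*r^2 - 57.9264*r + 18.5761)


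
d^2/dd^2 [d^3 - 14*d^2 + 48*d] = 6*d - 28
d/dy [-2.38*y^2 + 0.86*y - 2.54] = 0.86 - 4.76*y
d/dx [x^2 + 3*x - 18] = 2*x + 3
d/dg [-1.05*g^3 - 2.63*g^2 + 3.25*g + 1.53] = -3.15*g^2 - 5.26*g + 3.25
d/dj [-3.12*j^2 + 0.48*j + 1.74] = 0.48 - 6.24*j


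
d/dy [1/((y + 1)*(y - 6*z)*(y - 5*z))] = (-(y + 1)*(y - 6*z) - (y + 1)*(y - 5*z) - (y - 6*z)*(y - 5*z))/((y + 1)^2*(y - 6*z)^2*(y - 5*z)^2)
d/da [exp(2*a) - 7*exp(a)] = (2*exp(a) - 7)*exp(a)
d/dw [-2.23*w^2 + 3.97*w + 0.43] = 3.97 - 4.46*w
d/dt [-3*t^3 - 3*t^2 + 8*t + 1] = -9*t^2 - 6*t + 8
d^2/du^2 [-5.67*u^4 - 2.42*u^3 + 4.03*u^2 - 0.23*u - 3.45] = -68.04*u^2 - 14.52*u + 8.06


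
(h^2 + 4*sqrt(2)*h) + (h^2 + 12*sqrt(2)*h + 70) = 2*h^2 + 16*sqrt(2)*h + 70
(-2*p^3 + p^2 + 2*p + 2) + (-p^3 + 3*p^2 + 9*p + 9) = -3*p^3 + 4*p^2 + 11*p + 11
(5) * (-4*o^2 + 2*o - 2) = -20*o^2 + 10*o - 10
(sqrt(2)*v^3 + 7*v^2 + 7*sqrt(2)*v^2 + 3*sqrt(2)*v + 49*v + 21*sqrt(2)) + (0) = sqrt(2)*v^3 + 7*v^2 + 7*sqrt(2)*v^2 + 3*sqrt(2)*v + 49*v + 21*sqrt(2)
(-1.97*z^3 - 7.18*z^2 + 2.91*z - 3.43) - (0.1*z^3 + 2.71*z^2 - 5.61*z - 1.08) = -2.07*z^3 - 9.89*z^2 + 8.52*z - 2.35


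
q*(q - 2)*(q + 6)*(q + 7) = q^4 + 11*q^3 + 16*q^2 - 84*q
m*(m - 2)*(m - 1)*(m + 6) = m^4 + 3*m^3 - 16*m^2 + 12*m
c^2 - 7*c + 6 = (c - 6)*(c - 1)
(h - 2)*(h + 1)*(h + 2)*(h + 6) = h^4 + 7*h^3 + 2*h^2 - 28*h - 24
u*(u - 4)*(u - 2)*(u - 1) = u^4 - 7*u^3 + 14*u^2 - 8*u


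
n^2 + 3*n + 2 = (n + 1)*(n + 2)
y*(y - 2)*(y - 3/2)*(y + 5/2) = y^4 - y^3 - 23*y^2/4 + 15*y/2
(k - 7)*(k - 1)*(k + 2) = k^3 - 6*k^2 - 9*k + 14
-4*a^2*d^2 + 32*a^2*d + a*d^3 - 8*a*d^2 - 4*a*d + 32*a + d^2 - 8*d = (-4*a + d)*(d - 8)*(a*d + 1)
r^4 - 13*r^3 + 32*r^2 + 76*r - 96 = (r - 8)*(r - 6)*(r - 1)*(r + 2)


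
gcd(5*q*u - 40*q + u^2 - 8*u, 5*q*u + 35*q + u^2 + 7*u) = 5*q + u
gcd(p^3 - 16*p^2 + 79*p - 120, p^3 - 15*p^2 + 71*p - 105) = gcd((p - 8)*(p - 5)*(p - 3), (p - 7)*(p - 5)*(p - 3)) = p^2 - 8*p + 15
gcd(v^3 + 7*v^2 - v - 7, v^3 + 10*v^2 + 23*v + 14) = v^2 + 8*v + 7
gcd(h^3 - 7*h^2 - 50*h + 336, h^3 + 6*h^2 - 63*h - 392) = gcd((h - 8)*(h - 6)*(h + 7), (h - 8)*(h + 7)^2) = h^2 - h - 56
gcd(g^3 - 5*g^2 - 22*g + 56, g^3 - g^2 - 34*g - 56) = g^2 - 3*g - 28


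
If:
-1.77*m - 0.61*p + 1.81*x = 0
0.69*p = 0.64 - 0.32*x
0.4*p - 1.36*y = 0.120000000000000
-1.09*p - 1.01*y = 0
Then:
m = 1.88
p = 0.06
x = 1.86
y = -0.07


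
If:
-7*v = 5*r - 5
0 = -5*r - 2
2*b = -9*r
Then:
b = 9/5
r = -2/5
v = 1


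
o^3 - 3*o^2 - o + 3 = (o - 3)*(o - 1)*(o + 1)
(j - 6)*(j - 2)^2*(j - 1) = j^4 - 11*j^3 + 38*j^2 - 52*j + 24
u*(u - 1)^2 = u^3 - 2*u^2 + u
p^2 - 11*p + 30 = (p - 6)*(p - 5)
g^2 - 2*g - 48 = (g - 8)*(g + 6)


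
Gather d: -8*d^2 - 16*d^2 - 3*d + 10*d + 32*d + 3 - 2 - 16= -24*d^2 + 39*d - 15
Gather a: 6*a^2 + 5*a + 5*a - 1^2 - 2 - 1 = 6*a^2 + 10*a - 4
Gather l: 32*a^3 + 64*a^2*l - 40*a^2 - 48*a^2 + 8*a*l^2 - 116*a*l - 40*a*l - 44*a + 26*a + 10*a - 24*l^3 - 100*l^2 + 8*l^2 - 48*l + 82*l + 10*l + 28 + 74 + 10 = 32*a^3 - 88*a^2 - 8*a - 24*l^3 + l^2*(8*a - 92) + l*(64*a^2 - 156*a + 44) + 112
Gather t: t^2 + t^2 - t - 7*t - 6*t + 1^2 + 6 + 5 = 2*t^2 - 14*t + 12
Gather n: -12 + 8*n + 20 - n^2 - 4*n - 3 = -n^2 + 4*n + 5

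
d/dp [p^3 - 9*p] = 3*p^2 - 9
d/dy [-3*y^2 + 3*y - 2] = 3 - 6*y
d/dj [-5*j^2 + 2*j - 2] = 2 - 10*j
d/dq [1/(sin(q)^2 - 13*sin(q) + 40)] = (13 - 2*sin(q))*cos(q)/(sin(q)^2 - 13*sin(q) + 40)^2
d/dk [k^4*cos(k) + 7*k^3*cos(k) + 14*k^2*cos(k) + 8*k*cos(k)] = -k^4*sin(k) - 7*k^3*sin(k) + 4*k^3*cos(k) - 14*k^2*sin(k) + 21*k^2*cos(k) - 8*k*sin(k) + 28*k*cos(k) + 8*cos(k)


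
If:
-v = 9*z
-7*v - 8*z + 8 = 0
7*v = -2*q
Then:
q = -252/55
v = 72/55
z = -8/55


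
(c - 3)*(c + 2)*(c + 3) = c^3 + 2*c^2 - 9*c - 18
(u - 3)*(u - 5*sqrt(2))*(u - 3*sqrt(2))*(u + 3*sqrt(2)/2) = u^4 - 13*sqrt(2)*u^3/2 - 3*u^3 + 6*u^2 + 39*sqrt(2)*u^2/2 - 18*u + 45*sqrt(2)*u - 135*sqrt(2)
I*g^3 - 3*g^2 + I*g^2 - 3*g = g*(g + 3*I)*(I*g + I)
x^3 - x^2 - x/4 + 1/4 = (x - 1)*(x - 1/2)*(x + 1/2)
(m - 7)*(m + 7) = m^2 - 49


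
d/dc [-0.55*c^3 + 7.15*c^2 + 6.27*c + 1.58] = -1.65*c^2 + 14.3*c + 6.27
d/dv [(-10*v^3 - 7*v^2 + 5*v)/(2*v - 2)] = (-20*v^3 + 23*v^2 + 14*v - 5)/(2*(v^2 - 2*v + 1))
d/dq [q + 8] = 1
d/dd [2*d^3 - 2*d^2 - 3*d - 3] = 6*d^2 - 4*d - 3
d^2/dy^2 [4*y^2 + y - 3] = 8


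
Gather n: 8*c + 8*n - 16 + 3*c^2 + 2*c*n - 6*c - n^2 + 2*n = 3*c^2 + 2*c - n^2 + n*(2*c + 10) - 16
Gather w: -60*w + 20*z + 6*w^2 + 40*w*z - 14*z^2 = 6*w^2 + w*(40*z - 60) - 14*z^2 + 20*z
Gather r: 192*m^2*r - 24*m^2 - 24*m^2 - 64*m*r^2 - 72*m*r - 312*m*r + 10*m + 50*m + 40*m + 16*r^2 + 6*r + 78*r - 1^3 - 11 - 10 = -48*m^2 + 100*m + r^2*(16 - 64*m) + r*(192*m^2 - 384*m + 84) - 22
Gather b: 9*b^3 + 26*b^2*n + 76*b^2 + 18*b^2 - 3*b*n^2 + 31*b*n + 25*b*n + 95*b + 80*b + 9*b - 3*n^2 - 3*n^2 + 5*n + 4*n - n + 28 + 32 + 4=9*b^3 + b^2*(26*n + 94) + b*(-3*n^2 + 56*n + 184) - 6*n^2 + 8*n + 64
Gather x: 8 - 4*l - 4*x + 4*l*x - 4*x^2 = -4*l - 4*x^2 + x*(4*l - 4) + 8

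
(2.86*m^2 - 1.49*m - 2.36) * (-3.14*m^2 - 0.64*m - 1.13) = -8.9804*m^4 + 2.8482*m^3 + 5.1322*m^2 + 3.1941*m + 2.6668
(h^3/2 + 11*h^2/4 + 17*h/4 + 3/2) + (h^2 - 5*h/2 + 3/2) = h^3/2 + 15*h^2/4 + 7*h/4 + 3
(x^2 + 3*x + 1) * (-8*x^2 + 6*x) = -8*x^4 - 18*x^3 + 10*x^2 + 6*x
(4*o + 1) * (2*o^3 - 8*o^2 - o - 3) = 8*o^4 - 30*o^3 - 12*o^2 - 13*o - 3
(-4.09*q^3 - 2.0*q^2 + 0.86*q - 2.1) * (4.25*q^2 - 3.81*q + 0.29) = -17.3825*q^5 + 7.0829*q^4 + 10.0889*q^3 - 12.7816*q^2 + 8.2504*q - 0.609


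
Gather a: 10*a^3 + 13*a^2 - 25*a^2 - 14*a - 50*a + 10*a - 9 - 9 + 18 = 10*a^3 - 12*a^2 - 54*a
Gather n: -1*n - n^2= -n^2 - n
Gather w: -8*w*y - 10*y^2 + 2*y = -8*w*y - 10*y^2 + 2*y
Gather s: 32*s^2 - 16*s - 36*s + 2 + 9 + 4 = 32*s^2 - 52*s + 15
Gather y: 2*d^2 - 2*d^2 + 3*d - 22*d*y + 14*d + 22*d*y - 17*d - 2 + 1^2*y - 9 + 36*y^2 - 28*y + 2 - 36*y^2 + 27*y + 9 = 0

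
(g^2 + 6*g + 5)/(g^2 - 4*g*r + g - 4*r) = (-g - 5)/(-g + 4*r)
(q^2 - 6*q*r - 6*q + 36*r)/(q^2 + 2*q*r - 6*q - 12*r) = (q - 6*r)/(q + 2*r)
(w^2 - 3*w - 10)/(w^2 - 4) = (w - 5)/(w - 2)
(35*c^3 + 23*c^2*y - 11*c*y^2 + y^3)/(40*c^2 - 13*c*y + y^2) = (-7*c^2 - 6*c*y + y^2)/(-8*c + y)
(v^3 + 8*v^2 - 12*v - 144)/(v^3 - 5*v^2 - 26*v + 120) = (v^2 + 12*v + 36)/(v^2 - v - 30)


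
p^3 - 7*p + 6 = (p - 2)*(p - 1)*(p + 3)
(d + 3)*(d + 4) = d^2 + 7*d + 12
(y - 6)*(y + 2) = y^2 - 4*y - 12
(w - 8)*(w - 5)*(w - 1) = w^3 - 14*w^2 + 53*w - 40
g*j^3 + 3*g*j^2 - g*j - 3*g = (j - 1)*(j + 3)*(g*j + g)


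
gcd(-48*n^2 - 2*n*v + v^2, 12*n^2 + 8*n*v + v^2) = 6*n + v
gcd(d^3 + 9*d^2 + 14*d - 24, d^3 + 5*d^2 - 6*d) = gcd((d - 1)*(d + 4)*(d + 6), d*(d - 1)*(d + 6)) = d^2 + 5*d - 6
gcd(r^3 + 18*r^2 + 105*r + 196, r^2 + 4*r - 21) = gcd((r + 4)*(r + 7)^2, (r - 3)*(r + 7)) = r + 7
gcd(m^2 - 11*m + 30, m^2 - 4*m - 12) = m - 6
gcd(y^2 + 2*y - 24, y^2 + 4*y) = 1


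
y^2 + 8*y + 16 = (y + 4)^2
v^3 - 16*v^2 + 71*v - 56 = (v - 8)*(v - 7)*(v - 1)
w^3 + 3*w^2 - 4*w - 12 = (w - 2)*(w + 2)*(w + 3)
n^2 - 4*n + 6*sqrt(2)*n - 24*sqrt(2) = (n - 4)*(n + 6*sqrt(2))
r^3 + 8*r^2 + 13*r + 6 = (r + 1)^2*(r + 6)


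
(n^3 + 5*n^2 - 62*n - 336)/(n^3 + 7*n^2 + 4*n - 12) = (n^2 - n - 56)/(n^2 + n - 2)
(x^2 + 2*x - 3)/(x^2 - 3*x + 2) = (x + 3)/(x - 2)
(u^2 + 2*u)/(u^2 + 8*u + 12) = u/(u + 6)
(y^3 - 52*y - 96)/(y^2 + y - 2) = (y^2 - 2*y - 48)/(y - 1)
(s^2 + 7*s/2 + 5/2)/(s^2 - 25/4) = 2*(s + 1)/(2*s - 5)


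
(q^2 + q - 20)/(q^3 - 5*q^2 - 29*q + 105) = (q - 4)/(q^2 - 10*q + 21)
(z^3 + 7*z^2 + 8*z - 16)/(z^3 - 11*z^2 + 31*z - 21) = (z^2 + 8*z + 16)/(z^2 - 10*z + 21)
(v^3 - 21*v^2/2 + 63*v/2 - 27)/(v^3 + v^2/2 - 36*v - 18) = (2*v^2 - 9*v + 9)/(2*v^2 + 13*v + 6)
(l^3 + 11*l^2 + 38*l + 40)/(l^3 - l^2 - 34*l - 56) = (l + 5)/(l - 7)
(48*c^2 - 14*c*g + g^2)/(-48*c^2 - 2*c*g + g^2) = (-6*c + g)/(6*c + g)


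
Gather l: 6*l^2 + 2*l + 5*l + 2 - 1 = 6*l^2 + 7*l + 1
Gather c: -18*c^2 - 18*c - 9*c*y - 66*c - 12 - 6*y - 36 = -18*c^2 + c*(-9*y - 84) - 6*y - 48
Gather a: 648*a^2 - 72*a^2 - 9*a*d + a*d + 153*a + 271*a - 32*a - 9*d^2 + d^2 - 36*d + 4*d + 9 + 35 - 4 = 576*a^2 + a*(392 - 8*d) - 8*d^2 - 32*d + 40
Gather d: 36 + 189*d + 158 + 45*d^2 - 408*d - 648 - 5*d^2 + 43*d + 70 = 40*d^2 - 176*d - 384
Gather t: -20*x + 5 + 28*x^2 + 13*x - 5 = 28*x^2 - 7*x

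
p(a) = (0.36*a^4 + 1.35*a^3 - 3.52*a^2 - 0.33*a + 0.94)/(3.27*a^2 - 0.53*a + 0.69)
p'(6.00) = 1.76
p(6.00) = 5.47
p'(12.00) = 3.07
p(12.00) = 19.96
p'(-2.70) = -0.08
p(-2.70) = -1.20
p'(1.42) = 0.57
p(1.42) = -0.20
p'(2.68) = 1.02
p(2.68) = 0.85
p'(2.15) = 0.88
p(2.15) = 0.35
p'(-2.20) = 0.08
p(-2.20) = -1.21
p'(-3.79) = -0.36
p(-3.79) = -0.96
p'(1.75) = 0.74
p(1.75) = 0.02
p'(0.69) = -0.99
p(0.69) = -0.23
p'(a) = (0.53 - 6.54*a)*(0.36*a^4 + 1.35*a^3 - 3.52*a^2 - 0.33*a + 0.94)/(3.27*a^2 - 0.53*a + 0.69)^2 + (1.44*a^3 + 4.05*a^2 - 7.04*a - 0.33)/(3.27*a^2 - 0.53*a + 0.69) = (2.3544*a^5 + 3.8421*a^4 - 0.4374*a^3 + 5.7392*a^2 - 11.0052*a + 0.2705)/(10.6929*a^4 - 3.4662*a^3 + 4.7935*a^2 - 0.7314*a + 0.4761)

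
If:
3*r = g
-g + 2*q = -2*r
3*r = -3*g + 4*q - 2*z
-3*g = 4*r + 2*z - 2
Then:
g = 2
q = 1/3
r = 2/3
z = -10/3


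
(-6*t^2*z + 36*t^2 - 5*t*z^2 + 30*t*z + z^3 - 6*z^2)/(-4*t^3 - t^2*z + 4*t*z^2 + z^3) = (-6*t*z + 36*t + z^2 - 6*z)/(-4*t^2 + 3*t*z + z^2)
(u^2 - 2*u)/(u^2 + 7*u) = (u - 2)/(u + 7)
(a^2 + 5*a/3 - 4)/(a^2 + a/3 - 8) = (3*a - 4)/(3*a - 8)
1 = 1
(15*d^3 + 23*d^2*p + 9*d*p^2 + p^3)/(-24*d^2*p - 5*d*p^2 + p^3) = (5*d^2 + 6*d*p + p^2)/(p*(-8*d + p))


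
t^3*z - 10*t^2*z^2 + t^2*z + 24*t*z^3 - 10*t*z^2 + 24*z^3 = (t - 6*z)*(t - 4*z)*(t*z + z)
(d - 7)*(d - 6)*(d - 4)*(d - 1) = d^4 - 18*d^3 + 111*d^2 - 262*d + 168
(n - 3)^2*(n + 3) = n^3 - 3*n^2 - 9*n + 27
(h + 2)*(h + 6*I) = h^2 + 2*h + 6*I*h + 12*I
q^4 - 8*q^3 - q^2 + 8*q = q*(q - 8)*(q - 1)*(q + 1)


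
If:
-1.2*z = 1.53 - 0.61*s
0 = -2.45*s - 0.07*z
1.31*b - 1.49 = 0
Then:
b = 1.14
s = 0.04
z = -1.26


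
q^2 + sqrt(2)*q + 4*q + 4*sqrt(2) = (q + 4)*(q + sqrt(2))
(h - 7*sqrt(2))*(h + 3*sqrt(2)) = h^2 - 4*sqrt(2)*h - 42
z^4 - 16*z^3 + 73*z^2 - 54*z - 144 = (z - 8)*(z - 6)*(z - 3)*(z + 1)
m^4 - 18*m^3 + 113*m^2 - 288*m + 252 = (m - 7)*(m - 6)*(m - 3)*(m - 2)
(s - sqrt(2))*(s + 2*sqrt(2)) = s^2 + sqrt(2)*s - 4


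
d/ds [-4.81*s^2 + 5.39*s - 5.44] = 5.39 - 9.62*s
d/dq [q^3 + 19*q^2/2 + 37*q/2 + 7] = 3*q^2 + 19*q + 37/2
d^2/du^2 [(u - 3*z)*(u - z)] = 2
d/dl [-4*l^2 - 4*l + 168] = -8*l - 4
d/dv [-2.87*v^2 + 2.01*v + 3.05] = 2.01 - 5.74*v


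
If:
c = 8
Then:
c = 8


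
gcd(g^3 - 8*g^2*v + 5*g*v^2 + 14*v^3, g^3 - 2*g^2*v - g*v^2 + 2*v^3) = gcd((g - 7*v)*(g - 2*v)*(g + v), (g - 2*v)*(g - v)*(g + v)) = -g^2 + g*v + 2*v^2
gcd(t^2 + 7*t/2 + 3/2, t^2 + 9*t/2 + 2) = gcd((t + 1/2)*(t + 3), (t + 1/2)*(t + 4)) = t + 1/2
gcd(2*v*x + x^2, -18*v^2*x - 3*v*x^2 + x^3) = x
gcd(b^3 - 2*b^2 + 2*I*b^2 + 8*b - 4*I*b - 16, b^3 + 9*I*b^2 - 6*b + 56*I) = b^2 + 2*I*b + 8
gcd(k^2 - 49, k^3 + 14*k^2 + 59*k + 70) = k + 7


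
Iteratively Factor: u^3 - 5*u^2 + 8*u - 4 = (u - 1)*(u^2 - 4*u + 4) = (u - 2)*(u - 1)*(u - 2)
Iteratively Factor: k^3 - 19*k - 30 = (k - 5)*(k^2 + 5*k + 6) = (k - 5)*(k + 3)*(k + 2)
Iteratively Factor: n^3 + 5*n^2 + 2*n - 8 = (n + 4)*(n^2 + n - 2) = (n - 1)*(n + 4)*(n + 2)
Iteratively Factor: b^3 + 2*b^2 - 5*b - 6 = (b + 1)*(b^2 + b - 6) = (b + 1)*(b + 3)*(b - 2)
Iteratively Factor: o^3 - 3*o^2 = (o)*(o^2 - 3*o) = o*(o - 3)*(o)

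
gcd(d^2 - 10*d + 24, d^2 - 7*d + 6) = d - 6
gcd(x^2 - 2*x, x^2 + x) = x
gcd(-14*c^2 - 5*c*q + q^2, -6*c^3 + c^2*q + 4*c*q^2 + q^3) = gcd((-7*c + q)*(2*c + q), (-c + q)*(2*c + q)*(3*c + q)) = 2*c + q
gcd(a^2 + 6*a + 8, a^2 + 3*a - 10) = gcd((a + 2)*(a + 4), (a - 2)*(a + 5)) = 1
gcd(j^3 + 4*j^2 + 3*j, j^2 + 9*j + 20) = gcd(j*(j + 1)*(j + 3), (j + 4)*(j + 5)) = 1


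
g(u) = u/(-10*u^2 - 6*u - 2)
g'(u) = u*(20*u + 6)/(-10*u^2 - 6*u - 2)^2 + 1/(-10*u^2 - 6*u - 2) = (5*u^2 - 1)/(2*(25*u^4 + 30*u^3 + 19*u^2 + 6*u + 1))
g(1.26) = -0.05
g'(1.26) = 0.02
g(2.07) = -0.04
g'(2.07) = 0.01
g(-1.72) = 0.08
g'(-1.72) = 0.06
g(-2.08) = 0.06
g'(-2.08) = 0.04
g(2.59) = -0.03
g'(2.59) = 0.01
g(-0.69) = 0.26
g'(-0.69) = 0.40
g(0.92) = -0.06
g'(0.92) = 0.03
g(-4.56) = 0.02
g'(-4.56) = 0.01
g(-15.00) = 0.01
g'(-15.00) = 0.00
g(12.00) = -0.00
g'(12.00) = 0.00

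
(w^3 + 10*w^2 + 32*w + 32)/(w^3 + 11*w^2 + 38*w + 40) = (w + 4)/(w + 5)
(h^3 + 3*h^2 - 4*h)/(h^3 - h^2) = (h + 4)/h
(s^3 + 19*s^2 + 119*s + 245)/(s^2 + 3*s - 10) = (s^2 + 14*s + 49)/(s - 2)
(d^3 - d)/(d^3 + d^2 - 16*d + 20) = (d^3 - d)/(d^3 + d^2 - 16*d + 20)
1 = 1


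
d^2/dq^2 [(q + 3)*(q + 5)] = 2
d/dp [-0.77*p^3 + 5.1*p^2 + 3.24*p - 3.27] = -2.31*p^2 + 10.2*p + 3.24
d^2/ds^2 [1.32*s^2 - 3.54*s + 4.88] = 2.64000000000000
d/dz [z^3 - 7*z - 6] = 3*z^2 - 7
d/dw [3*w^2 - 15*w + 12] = 6*w - 15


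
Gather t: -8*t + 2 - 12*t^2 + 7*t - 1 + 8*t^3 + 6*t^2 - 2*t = 8*t^3 - 6*t^2 - 3*t + 1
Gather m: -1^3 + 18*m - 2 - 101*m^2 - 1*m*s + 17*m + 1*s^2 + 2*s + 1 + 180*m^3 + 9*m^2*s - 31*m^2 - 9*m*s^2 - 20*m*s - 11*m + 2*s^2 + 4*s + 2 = 180*m^3 + m^2*(9*s - 132) + m*(-9*s^2 - 21*s + 24) + 3*s^2 + 6*s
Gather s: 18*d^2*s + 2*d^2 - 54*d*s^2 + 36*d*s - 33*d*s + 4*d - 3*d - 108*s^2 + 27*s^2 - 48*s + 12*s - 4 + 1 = 2*d^2 + d + s^2*(-54*d - 81) + s*(18*d^2 + 3*d - 36) - 3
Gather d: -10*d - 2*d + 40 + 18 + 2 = 60 - 12*d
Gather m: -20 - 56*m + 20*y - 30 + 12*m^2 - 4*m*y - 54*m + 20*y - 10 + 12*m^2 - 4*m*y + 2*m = 24*m^2 + m*(-8*y - 108) + 40*y - 60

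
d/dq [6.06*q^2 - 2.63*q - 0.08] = 12.12*q - 2.63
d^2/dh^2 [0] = 0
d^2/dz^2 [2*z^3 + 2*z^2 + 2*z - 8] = 12*z + 4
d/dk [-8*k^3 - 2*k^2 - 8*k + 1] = -24*k^2 - 4*k - 8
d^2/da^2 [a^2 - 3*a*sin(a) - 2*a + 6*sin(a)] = 3*a*sin(a) - 6*sqrt(2)*sin(a + pi/4) + 2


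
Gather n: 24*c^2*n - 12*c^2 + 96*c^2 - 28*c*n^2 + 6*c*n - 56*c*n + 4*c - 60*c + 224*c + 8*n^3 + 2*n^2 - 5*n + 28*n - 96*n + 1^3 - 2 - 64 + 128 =84*c^2 + 168*c + 8*n^3 + n^2*(2 - 28*c) + n*(24*c^2 - 50*c - 73) + 63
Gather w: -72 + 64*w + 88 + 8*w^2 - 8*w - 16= 8*w^2 + 56*w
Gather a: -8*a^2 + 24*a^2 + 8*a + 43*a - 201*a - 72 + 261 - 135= 16*a^2 - 150*a + 54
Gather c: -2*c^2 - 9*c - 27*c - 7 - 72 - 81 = -2*c^2 - 36*c - 160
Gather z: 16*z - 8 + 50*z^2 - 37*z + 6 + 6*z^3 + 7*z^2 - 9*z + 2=6*z^3 + 57*z^2 - 30*z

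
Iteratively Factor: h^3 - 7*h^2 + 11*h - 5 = (h - 5)*(h^2 - 2*h + 1) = (h - 5)*(h - 1)*(h - 1)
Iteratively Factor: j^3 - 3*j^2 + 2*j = (j - 1)*(j^2 - 2*j) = (j - 2)*(j - 1)*(j)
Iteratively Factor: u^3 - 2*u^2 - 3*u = (u + 1)*(u^2 - 3*u) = u*(u + 1)*(u - 3)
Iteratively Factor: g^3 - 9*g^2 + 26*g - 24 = (g - 3)*(g^2 - 6*g + 8) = (g - 3)*(g - 2)*(g - 4)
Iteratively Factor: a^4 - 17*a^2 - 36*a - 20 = (a - 5)*(a^3 + 5*a^2 + 8*a + 4) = (a - 5)*(a + 2)*(a^2 + 3*a + 2) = (a - 5)*(a + 1)*(a + 2)*(a + 2)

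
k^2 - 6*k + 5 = (k - 5)*(k - 1)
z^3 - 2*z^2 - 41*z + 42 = (z - 7)*(z - 1)*(z + 6)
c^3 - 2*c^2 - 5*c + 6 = (c - 3)*(c - 1)*(c + 2)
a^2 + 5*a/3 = a*(a + 5/3)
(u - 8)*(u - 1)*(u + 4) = u^3 - 5*u^2 - 28*u + 32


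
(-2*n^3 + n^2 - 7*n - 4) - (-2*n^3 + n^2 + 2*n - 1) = -9*n - 3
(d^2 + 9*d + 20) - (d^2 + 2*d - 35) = 7*d + 55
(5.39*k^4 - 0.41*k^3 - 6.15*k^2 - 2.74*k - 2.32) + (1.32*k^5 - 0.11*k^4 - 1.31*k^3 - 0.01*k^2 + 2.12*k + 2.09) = 1.32*k^5 + 5.28*k^4 - 1.72*k^3 - 6.16*k^2 - 0.62*k - 0.23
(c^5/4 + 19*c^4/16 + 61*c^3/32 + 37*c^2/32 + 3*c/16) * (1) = c^5/4 + 19*c^4/16 + 61*c^3/32 + 37*c^2/32 + 3*c/16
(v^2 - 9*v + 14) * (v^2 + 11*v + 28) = v^4 + 2*v^3 - 57*v^2 - 98*v + 392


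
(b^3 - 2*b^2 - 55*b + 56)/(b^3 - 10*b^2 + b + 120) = (b^2 + 6*b - 7)/(b^2 - 2*b - 15)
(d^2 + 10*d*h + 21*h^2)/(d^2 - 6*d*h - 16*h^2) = (d^2 + 10*d*h + 21*h^2)/(d^2 - 6*d*h - 16*h^2)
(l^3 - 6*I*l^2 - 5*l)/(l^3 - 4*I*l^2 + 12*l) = (l^2 - 6*I*l - 5)/(l^2 - 4*I*l + 12)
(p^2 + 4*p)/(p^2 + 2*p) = (p + 4)/(p + 2)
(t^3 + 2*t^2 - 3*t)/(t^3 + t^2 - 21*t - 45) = t*(t - 1)/(t^2 - 2*t - 15)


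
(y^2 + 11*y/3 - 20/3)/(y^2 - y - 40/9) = 3*(-3*y^2 - 11*y + 20)/(-9*y^2 + 9*y + 40)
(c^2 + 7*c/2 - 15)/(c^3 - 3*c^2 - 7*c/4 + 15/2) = 2*(c + 6)/(2*c^2 - c - 6)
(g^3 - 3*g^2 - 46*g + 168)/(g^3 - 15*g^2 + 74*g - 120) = (g + 7)/(g - 5)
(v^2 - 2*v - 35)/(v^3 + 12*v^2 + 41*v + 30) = (v - 7)/(v^2 + 7*v + 6)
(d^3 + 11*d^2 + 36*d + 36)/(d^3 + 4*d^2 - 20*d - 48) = (d + 3)/(d - 4)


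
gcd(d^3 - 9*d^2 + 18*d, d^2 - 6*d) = d^2 - 6*d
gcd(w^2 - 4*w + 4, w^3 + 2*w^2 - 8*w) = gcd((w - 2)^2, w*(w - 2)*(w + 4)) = w - 2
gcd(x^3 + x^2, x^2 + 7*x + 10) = 1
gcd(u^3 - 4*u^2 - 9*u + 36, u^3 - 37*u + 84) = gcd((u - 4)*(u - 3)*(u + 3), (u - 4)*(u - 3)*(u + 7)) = u^2 - 7*u + 12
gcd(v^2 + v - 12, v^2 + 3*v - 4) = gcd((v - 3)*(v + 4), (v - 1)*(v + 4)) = v + 4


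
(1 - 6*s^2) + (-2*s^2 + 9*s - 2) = -8*s^2 + 9*s - 1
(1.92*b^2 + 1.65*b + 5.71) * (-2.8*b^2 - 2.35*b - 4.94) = -5.376*b^4 - 9.132*b^3 - 29.3503*b^2 - 21.5695*b - 28.2074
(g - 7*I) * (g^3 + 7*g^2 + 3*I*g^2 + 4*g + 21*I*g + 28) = g^4 + 7*g^3 - 4*I*g^3 + 25*g^2 - 28*I*g^2 + 175*g - 28*I*g - 196*I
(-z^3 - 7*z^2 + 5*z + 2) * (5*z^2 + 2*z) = -5*z^5 - 37*z^4 + 11*z^3 + 20*z^2 + 4*z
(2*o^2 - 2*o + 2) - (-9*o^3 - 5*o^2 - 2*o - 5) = 9*o^3 + 7*o^2 + 7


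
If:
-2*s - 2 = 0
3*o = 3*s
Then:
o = -1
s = -1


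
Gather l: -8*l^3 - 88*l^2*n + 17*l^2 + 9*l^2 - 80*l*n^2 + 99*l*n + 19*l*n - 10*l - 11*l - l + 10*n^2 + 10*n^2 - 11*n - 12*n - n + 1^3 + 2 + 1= -8*l^3 + l^2*(26 - 88*n) + l*(-80*n^2 + 118*n - 22) + 20*n^2 - 24*n + 4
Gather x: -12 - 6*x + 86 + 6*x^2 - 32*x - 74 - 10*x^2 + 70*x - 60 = -4*x^2 + 32*x - 60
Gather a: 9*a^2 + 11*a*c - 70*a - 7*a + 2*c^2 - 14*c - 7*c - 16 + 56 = 9*a^2 + a*(11*c - 77) + 2*c^2 - 21*c + 40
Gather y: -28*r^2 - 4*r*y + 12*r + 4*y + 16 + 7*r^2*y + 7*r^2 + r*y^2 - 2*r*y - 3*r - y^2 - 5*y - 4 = -21*r^2 + 9*r + y^2*(r - 1) + y*(7*r^2 - 6*r - 1) + 12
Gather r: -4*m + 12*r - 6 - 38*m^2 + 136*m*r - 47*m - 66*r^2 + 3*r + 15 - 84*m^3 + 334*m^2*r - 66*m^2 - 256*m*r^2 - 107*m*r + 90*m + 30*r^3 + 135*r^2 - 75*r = -84*m^3 - 104*m^2 + 39*m + 30*r^3 + r^2*(69 - 256*m) + r*(334*m^2 + 29*m - 60) + 9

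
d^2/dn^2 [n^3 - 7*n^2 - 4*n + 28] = 6*n - 14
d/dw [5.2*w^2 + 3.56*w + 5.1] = 10.4*w + 3.56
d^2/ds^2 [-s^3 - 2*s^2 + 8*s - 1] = -6*s - 4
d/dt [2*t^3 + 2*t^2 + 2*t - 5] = 6*t^2 + 4*t + 2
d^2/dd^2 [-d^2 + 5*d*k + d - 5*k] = -2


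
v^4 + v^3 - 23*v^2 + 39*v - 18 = (v - 3)*(v - 1)^2*(v + 6)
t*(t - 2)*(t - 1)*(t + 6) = t^4 + 3*t^3 - 16*t^2 + 12*t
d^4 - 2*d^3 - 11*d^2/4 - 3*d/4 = d*(d - 3)*(d + 1/2)^2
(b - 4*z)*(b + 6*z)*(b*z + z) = b^3*z + 2*b^2*z^2 + b^2*z - 24*b*z^3 + 2*b*z^2 - 24*z^3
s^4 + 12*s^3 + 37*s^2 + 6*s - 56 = (s - 1)*(s + 2)*(s + 4)*(s + 7)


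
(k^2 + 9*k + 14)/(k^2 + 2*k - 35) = (k + 2)/(k - 5)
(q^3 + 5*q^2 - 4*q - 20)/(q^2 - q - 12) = (-q^3 - 5*q^2 + 4*q + 20)/(-q^2 + q + 12)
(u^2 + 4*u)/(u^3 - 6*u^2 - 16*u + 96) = u/(u^2 - 10*u + 24)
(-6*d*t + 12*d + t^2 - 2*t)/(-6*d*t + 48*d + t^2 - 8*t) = (t - 2)/(t - 8)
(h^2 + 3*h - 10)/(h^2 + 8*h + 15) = (h - 2)/(h + 3)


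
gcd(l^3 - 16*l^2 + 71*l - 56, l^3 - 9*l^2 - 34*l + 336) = l^2 - 15*l + 56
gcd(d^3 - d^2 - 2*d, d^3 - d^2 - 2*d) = d^3 - d^2 - 2*d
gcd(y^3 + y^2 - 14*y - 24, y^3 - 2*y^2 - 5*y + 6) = y + 2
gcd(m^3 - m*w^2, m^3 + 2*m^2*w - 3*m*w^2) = -m^2 + m*w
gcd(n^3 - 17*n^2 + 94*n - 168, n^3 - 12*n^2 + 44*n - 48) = n^2 - 10*n + 24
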